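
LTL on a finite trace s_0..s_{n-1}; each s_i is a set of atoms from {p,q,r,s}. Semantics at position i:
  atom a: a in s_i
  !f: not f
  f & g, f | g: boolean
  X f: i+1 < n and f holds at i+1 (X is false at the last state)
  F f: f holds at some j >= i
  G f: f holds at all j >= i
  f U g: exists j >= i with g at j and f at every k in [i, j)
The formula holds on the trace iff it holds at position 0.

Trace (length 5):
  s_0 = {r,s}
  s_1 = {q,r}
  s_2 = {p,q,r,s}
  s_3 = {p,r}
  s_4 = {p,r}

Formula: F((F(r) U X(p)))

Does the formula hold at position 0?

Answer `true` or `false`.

s_0={r,s}: F((F(r) U X(p)))=True (F(r) U X(p))=True F(r)=True r=True X(p)=False p=False
s_1={q,r}: F((F(r) U X(p)))=True (F(r) U X(p))=True F(r)=True r=True X(p)=True p=False
s_2={p,q,r,s}: F((F(r) U X(p)))=True (F(r) U X(p))=True F(r)=True r=True X(p)=True p=True
s_3={p,r}: F((F(r) U X(p)))=True (F(r) U X(p))=True F(r)=True r=True X(p)=True p=True
s_4={p,r}: F((F(r) U X(p)))=False (F(r) U X(p))=False F(r)=True r=True X(p)=False p=True

Answer: true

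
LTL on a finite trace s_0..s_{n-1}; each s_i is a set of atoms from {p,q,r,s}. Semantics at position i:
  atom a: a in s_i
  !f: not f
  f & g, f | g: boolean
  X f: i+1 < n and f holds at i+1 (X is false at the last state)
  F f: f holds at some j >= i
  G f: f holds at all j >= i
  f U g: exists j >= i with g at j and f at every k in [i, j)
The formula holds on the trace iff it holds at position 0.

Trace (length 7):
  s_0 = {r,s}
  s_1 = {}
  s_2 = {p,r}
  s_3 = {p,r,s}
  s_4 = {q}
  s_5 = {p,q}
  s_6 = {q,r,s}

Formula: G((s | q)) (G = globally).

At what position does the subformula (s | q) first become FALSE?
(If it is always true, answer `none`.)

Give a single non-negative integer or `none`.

Answer: 1

Derivation:
s_0={r,s}: (s | q)=True s=True q=False
s_1={}: (s | q)=False s=False q=False
s_2={p,r}: (s | q)=False s=False q=False
s_3={p,r,s}: (s | q)=True s=True q=False
s_4={q}: (s | q)=True s=False q=True
s_5={p,q}: (s | q)=True s=False q=True
s_6={q,r,s}: (s | q)=True s=True q=True
G((s | q)) holds globally = False
First violation at position 1.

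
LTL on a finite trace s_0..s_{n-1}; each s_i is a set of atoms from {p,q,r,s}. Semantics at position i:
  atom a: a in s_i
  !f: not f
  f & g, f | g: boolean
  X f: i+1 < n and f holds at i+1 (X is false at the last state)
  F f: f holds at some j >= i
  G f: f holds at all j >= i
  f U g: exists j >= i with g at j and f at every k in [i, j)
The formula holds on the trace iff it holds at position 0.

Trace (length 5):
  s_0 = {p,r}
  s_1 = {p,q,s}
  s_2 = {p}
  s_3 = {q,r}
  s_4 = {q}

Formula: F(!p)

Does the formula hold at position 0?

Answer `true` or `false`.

s_0={p,r}: F(!p)=True !p=False p=True
s_1={p,q,s}: F(!p)=True !p=False p=True
s_2={p}: F(!p)=True !p=False p=True
s_3={q,r}: F(!p)=True !p=True p=False
s_4={q}: F(!p)=True !p=True p=False

Answer: true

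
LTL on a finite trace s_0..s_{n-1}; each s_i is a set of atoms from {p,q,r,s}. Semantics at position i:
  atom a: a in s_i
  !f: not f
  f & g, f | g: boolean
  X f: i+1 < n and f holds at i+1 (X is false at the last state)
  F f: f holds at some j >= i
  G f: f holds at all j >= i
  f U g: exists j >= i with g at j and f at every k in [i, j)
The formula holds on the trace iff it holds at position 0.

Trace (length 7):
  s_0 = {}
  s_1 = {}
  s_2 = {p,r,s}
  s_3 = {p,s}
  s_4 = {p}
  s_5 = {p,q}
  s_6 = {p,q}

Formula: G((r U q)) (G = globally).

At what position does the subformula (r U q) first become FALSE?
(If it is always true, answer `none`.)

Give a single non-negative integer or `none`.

s_0={}: (r U q)=False r=False q=False
s_1={}: (r U q)=False r=False q=False
s_2={p,r,s}: (r U q)=False r=True q=False
s_3={p,s}: (r U q)=False r=False q=False
s_4={p}: (r U q)=False r=False q=False
s_5={p,q}: (r U q)=True r=False q=True
s_6={p,q}: (r U q)=True r=False q=True
G((r U q)) holds globally = False
First violation at position 0.

Answer: 0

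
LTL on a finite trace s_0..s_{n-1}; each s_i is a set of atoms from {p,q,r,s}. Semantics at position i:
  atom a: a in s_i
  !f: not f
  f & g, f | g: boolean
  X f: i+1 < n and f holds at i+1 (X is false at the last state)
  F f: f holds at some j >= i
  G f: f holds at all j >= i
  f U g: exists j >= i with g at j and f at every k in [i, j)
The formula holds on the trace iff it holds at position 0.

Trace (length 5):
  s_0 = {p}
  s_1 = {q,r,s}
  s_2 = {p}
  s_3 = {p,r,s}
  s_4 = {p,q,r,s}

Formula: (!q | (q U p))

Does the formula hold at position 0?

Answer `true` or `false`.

Answer: true

Derivation:
s_0={p}: (!q | (q U p))=True !q=True q=False (q U p)=True p=True
s_1={q,r,s}: (!q | (q U p))=True !q=False q=True (q U p)=True p=False
s_2={p}: (!q | (q U p))=True !q=True q=False (q U p)=True p=True
s_3={p,r,s}: (!q | (q U p))=True !q=True q=False (q U p)=True p=True
s_4={p,q,r,s}: (!q | (q U p))=True !q=False q=True (q U p)=True p=True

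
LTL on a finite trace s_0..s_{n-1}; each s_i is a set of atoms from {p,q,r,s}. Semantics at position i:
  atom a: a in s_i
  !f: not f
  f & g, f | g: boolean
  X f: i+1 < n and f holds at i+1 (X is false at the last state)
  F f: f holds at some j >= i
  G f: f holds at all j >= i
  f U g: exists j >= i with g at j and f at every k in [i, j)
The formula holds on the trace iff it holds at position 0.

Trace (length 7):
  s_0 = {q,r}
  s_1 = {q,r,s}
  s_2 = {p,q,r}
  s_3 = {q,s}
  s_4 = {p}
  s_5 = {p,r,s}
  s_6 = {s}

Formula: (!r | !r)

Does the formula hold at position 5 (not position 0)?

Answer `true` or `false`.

s_0={q,r}: (!r | !r)=False !r=False r=True
s_1={q,r,s}: (!r | !r)=False !r=False r=True
s_2={p,q,r}: (!r | !r)=False !r=False r=True
s_3={q,s}: (!r | !r)=True !r=True r=False
s_4={p}: (!r | !r)=True !r=True r=False
s_5={p,r,s}: (!r | !r)=False !r=False r=True
s_6={s}: (!r | !r)=True !r=True r=False
Evaluating at position 5: result = False

Answer: false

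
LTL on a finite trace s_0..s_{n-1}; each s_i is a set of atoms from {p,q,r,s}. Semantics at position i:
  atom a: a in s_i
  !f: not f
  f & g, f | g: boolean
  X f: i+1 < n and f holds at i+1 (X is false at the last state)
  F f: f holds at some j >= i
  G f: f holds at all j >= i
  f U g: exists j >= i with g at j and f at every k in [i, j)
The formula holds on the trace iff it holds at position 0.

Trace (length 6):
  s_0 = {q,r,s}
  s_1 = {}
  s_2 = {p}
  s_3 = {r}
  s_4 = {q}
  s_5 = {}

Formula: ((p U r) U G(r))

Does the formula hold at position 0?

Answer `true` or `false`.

Answer: false

Derivation:
s_0={q,r,s}: ((p U r) U G(r))=False (p U r)=True p=False r=True G(r)=False
s_1={}: ((p U r) U G(r))=False (p U r)=False p=False r=False G(r)=False
s_2={p}: ((p U r) U G(r))=False (p U r)=True p=True r=False G(r)=False
s_3={r}: ((p U r) U G(r))=False (p U r)=True p=False r=True G(r)=False
s_4={q}: ((p U r) U G(r))=False (p U r)=False p=False r=False G(r)=False
s_5={}: ((p U r) U G(r))=False (p U r)=False p=False r=False G(r)=False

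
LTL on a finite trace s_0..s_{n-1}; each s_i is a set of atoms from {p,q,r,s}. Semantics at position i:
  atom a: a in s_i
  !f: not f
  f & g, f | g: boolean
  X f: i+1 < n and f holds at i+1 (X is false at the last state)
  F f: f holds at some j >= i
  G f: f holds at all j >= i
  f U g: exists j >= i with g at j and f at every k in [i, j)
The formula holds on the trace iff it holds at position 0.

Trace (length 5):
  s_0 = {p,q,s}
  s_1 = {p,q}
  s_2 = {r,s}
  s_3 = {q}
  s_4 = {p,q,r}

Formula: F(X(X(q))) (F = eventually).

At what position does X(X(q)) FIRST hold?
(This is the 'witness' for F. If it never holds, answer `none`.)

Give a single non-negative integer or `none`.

s_0={p,q,s}: X(X(q))=False X(q)=True q=True
s_1={p,q}: X(X(q))=True X(q)=False q=True
s_2={r,s}: X(X(q))=True X(q)=True q=False
s_3={q}: X(X(q))=False X(q)=True q=True
s_4={p,q,r}: X(X(q))=False X(q)=False q=True
F(X(X(q))) holds; first witness at position 1.

Answer: 1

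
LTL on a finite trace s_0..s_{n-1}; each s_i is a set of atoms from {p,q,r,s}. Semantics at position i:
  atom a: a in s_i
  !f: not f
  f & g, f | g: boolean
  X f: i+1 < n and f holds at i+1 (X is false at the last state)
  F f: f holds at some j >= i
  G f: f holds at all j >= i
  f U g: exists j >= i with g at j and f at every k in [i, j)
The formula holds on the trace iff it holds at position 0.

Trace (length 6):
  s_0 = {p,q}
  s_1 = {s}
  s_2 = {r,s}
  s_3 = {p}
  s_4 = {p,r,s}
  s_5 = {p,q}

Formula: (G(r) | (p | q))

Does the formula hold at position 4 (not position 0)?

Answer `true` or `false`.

Answer: true

Derivation:
s_0={p,q}: (G(r) | (p | q))=True G(r)=False r=False (p | q)=True p=True q=True
s_1={s}: (G(r) | (p | q))=False G(r)=False r=False (p | q)=False p=False q=False
s_2={r,s}: (G(r) | (p | q))=False G(r)=False r=True (p | q)=False p=False q=False
s_3={p}: (G(r) | (p | q))=True G(r)=False r=False (p | q)=True p=True q=False
s_4={p,r,s}: (G(r) | (p | q))=True G(r)=False r=True (p | q)=True p=True q=False
s_5={p,q}: (G(r) | (p | q))=True G(r)=False r=False (p | q)=True p=True q=True
Evaluating at position 4: result = True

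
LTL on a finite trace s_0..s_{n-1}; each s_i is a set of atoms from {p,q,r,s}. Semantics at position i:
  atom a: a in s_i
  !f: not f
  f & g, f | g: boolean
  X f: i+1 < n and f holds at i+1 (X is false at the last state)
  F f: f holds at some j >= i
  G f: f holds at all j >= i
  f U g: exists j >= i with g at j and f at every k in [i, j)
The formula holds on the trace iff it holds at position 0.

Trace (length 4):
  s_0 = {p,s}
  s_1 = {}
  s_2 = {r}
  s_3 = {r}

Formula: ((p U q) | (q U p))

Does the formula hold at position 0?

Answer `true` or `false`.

Answer: true

Derivation:
s_0={p,s}: ((p U q) | (q U p))=True (p U q)=False p=True q=False (q U p)=True
s_1={}: ((p U q) | (q U p))=False (p U q)=False p=False q=False (q U p)=False
s_2={r}: ((p U q) | (q U p))=False (p U q)=False p=False q=False (q U p)=False
s_3={r}: ((p U q) | (q U p))=False (p U q)=False p=False q=False (q U p)=False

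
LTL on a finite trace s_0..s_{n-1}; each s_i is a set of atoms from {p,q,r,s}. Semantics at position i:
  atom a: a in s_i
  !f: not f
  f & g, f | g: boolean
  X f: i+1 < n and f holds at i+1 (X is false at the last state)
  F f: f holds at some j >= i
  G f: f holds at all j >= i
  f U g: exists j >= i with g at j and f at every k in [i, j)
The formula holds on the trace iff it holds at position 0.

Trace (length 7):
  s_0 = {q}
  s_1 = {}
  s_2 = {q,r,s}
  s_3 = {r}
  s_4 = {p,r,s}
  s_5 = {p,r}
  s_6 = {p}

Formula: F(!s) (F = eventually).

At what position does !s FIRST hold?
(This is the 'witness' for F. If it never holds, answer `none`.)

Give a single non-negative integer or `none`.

s_0={q}: !s=True s=False
s_1={}: !s=True s=False
s_2={q,r,s}: !s=False s=True
s_3={r}: !s=True s=False
s_4={p,r,s}: !s=False s=True
s_5={p,r}: !s=True s=False
s_6={p}: !s=True s=False
F(!s) holds; first witness at position 0.

Answer: 0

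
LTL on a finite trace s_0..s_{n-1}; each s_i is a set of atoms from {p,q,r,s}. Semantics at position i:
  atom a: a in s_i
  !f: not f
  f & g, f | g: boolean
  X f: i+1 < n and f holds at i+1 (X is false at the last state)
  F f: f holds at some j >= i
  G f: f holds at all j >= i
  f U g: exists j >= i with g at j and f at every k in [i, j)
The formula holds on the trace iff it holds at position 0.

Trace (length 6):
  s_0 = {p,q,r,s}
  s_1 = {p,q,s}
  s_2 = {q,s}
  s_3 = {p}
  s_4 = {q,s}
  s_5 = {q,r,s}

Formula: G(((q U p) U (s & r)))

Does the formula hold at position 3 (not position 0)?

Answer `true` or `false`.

Answer: false

Derivation:
s_0={p,q,r,s}: G(((q U p) U (s & r)))=False ((q U p) U (s & r))=True (q U p)=True q=True p=True (s & r)=True s=True r=True
s_1={p,q,s}: G(((q U p) U (s & r)))=False ((q U p) U (s & r))=False (q U p)=True q=True p=True (s & r)=False s=True r=False
s_2={q,s}: G(((q U p) U (s & r)))=False ((q U p) U (s & r))=False (q U p)=True q=True p=False (s & r)=False s=True r=False
s_3={p}: G(((q U p) U (s & r)))=False ((q U p) U (s & r))=False (q U p)=True q=False p=True (s & r)=False s=False r=False
s_4={q,s}: G(((q U p) U (s & r)))=False ((q U p) U (s & r))=False (q U p)=False q=True p=False (s & r)=False s=True r=False
s_5={q,r,s}: G(((q U p) U (s & r)))=True ((q U p) U (s & r))=True (q U p)=False q=True p=False (s & r)=True s=True r=True
Evaluating at position 3: result = False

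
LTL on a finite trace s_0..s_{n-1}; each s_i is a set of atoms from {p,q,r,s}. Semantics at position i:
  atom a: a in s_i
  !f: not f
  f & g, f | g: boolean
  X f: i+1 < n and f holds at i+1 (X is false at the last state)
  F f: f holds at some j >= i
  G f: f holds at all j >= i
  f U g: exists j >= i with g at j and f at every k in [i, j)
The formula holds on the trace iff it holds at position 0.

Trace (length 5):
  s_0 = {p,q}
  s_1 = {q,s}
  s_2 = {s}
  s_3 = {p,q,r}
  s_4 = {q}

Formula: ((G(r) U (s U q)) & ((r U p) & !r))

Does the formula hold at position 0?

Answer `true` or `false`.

Answer: true

Derivation:
s_0={p,q}: ((G(r) U (s U q)) & ((r U p) & !r))=True (G(r) U (s U q))=True G(r)=False r=False (s U q)=True s=False q=True ((r U p) & !r)=True (r U p)=True p=True !r=True
s_1={q,s}: ((G(r) U (s U q)) & ((r U p) & !r))=False (G(r) U (s U q))=True G(r)=False r=False (s U q)=True s=True q=True ((r U p) & !r)=False (r U p)=False p=False !r=True
s_2={s}: ((G(r) U (s U q)) & ((r U p) & !r))=False (G(r) U (s U q))=True G(r)=False r=False (s U q)=True s=True q=False ((r U p) & !r)=False (r U p)=False p=False !r=True
s_3={p,q,r}: ((G(r) U (s U q)) & ((r U p) & !r))=False (G(r) U (s U q))=True G(r)=False r=True (s U q)=True s=False q=True ((r U p) & !r)=False (r U p)=True p=True !r=False
s_4={q}: ((G(r) U (s U q)) & ((r U p) & !r))=False (G(r) U (s U q))=True G(r)=False r=False (s U q)=True s=False q=True ((r U p) & !r)=False (r U p)=False p=False !r=True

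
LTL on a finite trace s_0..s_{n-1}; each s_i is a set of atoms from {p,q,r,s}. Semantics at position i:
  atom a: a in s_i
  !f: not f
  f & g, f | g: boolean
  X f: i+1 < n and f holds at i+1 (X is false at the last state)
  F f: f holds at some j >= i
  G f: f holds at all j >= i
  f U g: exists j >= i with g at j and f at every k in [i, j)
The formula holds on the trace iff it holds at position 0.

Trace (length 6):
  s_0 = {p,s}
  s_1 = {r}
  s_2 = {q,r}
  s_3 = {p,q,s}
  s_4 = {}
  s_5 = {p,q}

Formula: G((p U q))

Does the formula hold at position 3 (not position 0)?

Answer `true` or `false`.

Answer: false

Derivation:
s_0={p,s}: G((p U q))=False (p U q)=False p=True q=False
s_1={r}: G((p U q))=False (p U q)=False p=False q=False
s_2={q,r}: G((p U q))=False (p U q)=True p=False q=True
s_3={p,q,s}: G((p U q))=False (p U q)=True p=True q=True
s_4={}: G((p U q))=False (p U q)=False p=False q=False
s_5={p,q}: G((p U q))=True (p U q)=True p=True q=True
Evaluating at position 3: result = False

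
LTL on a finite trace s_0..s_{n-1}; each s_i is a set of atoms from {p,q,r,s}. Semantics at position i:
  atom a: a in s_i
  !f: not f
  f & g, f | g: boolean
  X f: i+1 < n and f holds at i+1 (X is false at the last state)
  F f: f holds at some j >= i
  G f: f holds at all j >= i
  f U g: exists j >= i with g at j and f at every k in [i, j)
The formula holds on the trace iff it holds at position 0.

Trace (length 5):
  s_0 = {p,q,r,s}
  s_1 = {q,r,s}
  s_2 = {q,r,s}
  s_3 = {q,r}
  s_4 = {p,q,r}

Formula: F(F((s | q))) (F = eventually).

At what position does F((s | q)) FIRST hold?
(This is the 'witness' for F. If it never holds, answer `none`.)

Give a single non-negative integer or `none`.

Answer: 0

Derivation:
s_0={p,q,r,s}: F((s | q))=True (s | q)=True s=True q=True
s_1={q,r,s}: F((s | q))=True (s | q)=True s=True q=True
s_2={q,r,s}: F((s | q))=True (s | q)=True s=True q=True
s_3={q,r}: F((s | q))=True (s | q)=True s=False q=True
s_4={p,q,r}: F((s | q))=True (s | q)=True s=False q=True
F(F((s | q))) holds; first witness at position 0.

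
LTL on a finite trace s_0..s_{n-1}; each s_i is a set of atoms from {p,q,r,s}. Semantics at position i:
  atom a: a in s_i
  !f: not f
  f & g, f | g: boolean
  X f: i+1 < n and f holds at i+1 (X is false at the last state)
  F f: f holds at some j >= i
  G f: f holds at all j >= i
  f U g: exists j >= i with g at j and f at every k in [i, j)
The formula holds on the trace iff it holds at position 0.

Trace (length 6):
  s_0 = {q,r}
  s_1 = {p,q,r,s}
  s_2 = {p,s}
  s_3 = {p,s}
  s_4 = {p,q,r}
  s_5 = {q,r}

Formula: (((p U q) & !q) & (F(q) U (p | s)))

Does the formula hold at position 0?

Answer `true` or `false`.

Answer: false

Derivation:
s_0={q,r}: (((p U q) & !q) & (F(q) U (p | s)))=False ((p U q) & !q)=False (p U q)=True p=False q=True !q=False (F(q) U (p | s))=True F(q)=True (p | s)=False s=False
s_1={p,q,r,s}: (((p U q) & !q) & (F(q) U (p | s)))=False ((p U q) & !q)=False (p U q)=True p=True q=True !q=False (F(q) U (p | s))=True F(q)=True (p | s)=True s=True
s_2={p,s}: (((p U q) & !q) & (F(q) U (p | s)))=True ((p U q) & !q)=True (p U q)=True p=True q=False !q=True (F(q) U (p | s))=True F(q)=True (p | s)=True s=True
s_3={p,s}: (((p U q) & !q) & (F(q) U (p | s)))=True ((p U q) & !q)=True (p U q)=True p=True q=False !q=True (F(q) U (p | s))=True F(q)=True (p | s)=True s=True
s_4={p,q,r}: (((p U q) & !q) & (F(q) U (p | s)))=False ((p U q) & !q)=False (p U q)=True p=True q=True !q=False (F(q) U (p | s))=True F(q)=True (p | s)=True s=False
s_5={q,r}: (((p U q) & !q) & (F(q) U (p | s)))=False ((p U q) & !q)=False (p U q)=True p=False q=True !q=False (F(q) U (p | s))=False F(q)=True (p | s)=False s=False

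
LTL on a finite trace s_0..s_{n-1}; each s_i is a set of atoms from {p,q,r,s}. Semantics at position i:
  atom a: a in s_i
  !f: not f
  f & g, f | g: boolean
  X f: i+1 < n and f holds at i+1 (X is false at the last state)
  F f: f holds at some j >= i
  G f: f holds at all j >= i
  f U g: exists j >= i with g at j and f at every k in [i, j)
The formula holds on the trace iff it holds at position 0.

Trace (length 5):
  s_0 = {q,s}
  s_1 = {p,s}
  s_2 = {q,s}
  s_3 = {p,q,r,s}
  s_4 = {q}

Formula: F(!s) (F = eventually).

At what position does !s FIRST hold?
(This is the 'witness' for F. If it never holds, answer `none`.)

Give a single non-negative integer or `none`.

Answer: 4

Derivation:
s_0={q,s}: !s=False s=True
s_1={p,s}: !s=False s=True
s_2={q,s}: !s=False s=True
s_3={p,q,r,s}: !s=False s=True
s_4={q}: !s=True s=False
F(!s) holds; first witness at position 4.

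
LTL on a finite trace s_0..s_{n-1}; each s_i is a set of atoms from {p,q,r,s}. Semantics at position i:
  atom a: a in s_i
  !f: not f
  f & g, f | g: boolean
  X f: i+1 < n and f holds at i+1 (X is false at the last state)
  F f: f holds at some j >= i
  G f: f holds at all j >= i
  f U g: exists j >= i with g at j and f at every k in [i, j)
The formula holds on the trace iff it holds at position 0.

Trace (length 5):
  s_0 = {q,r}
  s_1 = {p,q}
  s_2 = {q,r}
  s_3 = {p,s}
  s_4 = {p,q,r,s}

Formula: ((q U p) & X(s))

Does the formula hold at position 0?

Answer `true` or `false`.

Answer: false

Derivation:
s_0={q,r}: ((q U p) & X(s))=False (q U p)=True q=True p=False X(s)=False s=False
s_1={p,q}: ((q U p) & X(s))=False (q U p)=True q=True p=True X(s)=False s=False
s_2={q,r}: ((q U p) & X(s))=True (q U p)=True q=True p=False X(s)=True s=False
s_3={p,s}: ((q U p) & X(s))=True (q U p)=True q=False p=True X(s)=True s=True
s_4={p,q,r,s}: ((q U p) & X(s))=False (q U p)=True q=True p=True X(s)=False s=True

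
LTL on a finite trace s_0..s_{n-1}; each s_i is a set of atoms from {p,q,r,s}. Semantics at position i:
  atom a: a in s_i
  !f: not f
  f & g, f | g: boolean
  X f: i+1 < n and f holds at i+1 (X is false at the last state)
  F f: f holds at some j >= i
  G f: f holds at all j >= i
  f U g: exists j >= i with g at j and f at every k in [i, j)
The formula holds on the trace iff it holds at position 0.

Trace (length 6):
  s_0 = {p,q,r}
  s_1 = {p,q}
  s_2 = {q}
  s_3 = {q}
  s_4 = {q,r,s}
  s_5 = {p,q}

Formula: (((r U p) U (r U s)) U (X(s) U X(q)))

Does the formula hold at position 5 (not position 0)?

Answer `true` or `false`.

s_0={p,q,r}: (((r U p) U (r U s)) U (X(s) U X(q)))=True ((r U p) U (r U s))=False (r U p)=True r=True p=True (r U s)=False s=False (X(s) U X(q))=True X(s)=False X(q)=True q=True
s_1={p,q}: (((r U p) U (r U s)) U (X(s) U X(q)))=True ((r U p) U (r U s))=False (r U p)=True r=False p=True (r U s)=False s=False (X(s) U X(q))=True X(s)=False X(q)=True q=True
s_2={q}: (((r U p) U (r U s)) U (X(s) U X(q)))=True ((r U p) U (r U s))=False (r U p)=False r=False p=False (r U s)=False s=False (X(s) U X(q))=True X(s)=False X(q)=True q=True
s_3={q}: (((r U p) U (r U s)) U (X(s) U X(q)))=True ((r U p) U (r U s))=False (r U p)=False r=False p=False (r U s)=False s=False (X(s) U X(q))=True X(s)=True X(q)=True q=True
s_4={q,r,s}: (((r U p) U (r U s)) U (X(s) U X(q)))=True ((r U p) U (r U s))=True (r U p)=True r=True p=False (r U s)=True s=True (X(s) U X(q))=True X(s)=False X(q)=True q=True
s_5={p,q}: (((r U p) U (r U s)) U (X(s) U X(q)))=False ((r U p) U (r U s))=False (r U p)=True r=False p=True (r U s)=False s=False (X(s) U X(q))=False X(s)=False X(q)=False q=True
Evaluating at position 5: result = False

Answer: false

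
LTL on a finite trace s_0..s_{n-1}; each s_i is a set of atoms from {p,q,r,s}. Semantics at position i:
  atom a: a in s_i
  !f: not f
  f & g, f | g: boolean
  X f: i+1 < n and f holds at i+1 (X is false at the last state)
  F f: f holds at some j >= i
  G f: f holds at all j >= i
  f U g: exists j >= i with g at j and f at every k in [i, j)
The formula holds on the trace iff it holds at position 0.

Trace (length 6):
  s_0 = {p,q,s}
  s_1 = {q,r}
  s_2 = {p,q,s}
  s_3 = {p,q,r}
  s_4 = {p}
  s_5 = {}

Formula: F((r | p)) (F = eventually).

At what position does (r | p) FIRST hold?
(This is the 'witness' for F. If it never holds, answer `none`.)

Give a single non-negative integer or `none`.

s_0={p,q,s}: (r | p)=True r=False p=True
s_1={q,r}: (r | p)=True r=True p=False
s_2={p,q,s}: (r | p)=True r=False p=True
s_3={p,q,r}: (r | p)=True r=True p=True
s_4={p}: (r | p)=True r=False p=True
s_5={}: (r | p)=False r=False p=False
F((r | p)) holds; first witness at position 0.

Answer: 0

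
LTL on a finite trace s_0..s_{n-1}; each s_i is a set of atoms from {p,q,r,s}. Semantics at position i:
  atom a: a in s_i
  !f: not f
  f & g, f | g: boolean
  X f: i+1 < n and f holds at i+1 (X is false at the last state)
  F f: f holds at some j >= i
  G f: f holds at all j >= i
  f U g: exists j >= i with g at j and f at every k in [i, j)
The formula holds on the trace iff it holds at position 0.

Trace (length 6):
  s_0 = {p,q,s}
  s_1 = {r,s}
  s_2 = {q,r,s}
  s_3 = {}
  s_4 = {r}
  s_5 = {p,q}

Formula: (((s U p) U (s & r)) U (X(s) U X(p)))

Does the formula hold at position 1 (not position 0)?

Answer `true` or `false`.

Answer: false

Derivation:
s_0={p,q,s}: (((s U p) U (s & r)) U (X(s) U X(p)))=False ((s U p) U (s & r))=True (s U p)=True s=True p=True (s & r)=False r=False (X(s) U X(p))=False X(s)=True X(p)=False
s_1={r,s}: (((s U p) U (s & r)) U (X(s) U X(p)))=False ((s U p) U (s & r))=True (s U p)=False s=True p=False (s & r)=True r=True (X(s) U X(p))=False X(s)=True X(p)=False
s_2={q,r,s}: (((s U p) U (s & r)) U (X(s) U X(p)))=False ((s U p) U (s & r))=True (s U p)=False s=True p=False (s & r)=True r=True (X(s) U X(p))=False X(s)=False X(p)=False
s_3={}: (((s U p) U (s & r)) U (X(s) U X(p)))=False ((s U p) U (s & r))=False (s U p)=False s=False p=False (s & r)=False r=False (X(s) U X(p))=False X(s)=False X(p)=False
s_4={r}: (((s U p) U (s & r)) U (X(s) U X(p)))=True ((s U p) U (s & r))=False (s U p)=False s=False p=False (s & r)=False r=True (X(s) U X(p))=True X(s)=False X(p)=True
s_5={p,q}: (((s U p) U (s & r)) U (X(s) U X(p)))=False ((s U p) U (s & r))=False (s U p)=True s=False p=True (s & r)=False r=False (X(s) U X(p))=False X(s)=False X(p)=False
Evaluating at position 1: result = False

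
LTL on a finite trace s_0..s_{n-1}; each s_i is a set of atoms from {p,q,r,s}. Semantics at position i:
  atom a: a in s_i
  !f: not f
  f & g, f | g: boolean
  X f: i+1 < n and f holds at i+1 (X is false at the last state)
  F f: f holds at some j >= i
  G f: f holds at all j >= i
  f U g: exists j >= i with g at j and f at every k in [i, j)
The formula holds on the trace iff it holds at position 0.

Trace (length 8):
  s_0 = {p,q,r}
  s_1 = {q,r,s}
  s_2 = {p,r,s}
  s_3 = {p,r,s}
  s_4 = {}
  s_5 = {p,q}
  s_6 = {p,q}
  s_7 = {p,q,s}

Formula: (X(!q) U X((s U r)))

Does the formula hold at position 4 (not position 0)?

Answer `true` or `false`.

Answer: false

Derivation:
s_0={p,q,r}: (X(!q) U X((s U r)))=True X(!q)=False !q=False q=True X((s U r))=True (s U r)=True s=False r=True
s_1={q,r,s}: (X(!q) U X((s U r)))=True X(!q)=True !q=False q=True X((s U r))=True (s U r)=True s=True r=True
s_2={p,r,s}: (X(!q) U X((s U r)))=True X(!q)=True !q=True q=False X((s U r))=True (s U r)=True s=True r=True
s_3={p,r,s}: (X(!q) U X((s U r)))=False X(!q)=True !q=True q=False X((s U r))=False (s U r)=True s=True r=True
s_4={}: (X(!q) U X((s U r)))=False X(!q)=False !q=True q=False X((s U r))=False (s U r)=False s=False r=False
s_5={p,q}: (X(!q) U X((s U r)))=False X(!q)=False !q=False q=True X((s U r))=False (s U r)=False s=False r=False
s_6={p,q}: (X(!q) U X((s U r)))=False X(!q)=False !q=False q=True X((s U r))=False (s U r)=False s=False r=False
s_7={p,q,s}: (X(!q) U X((s U r)))=False X(!q)=False !q=False q=True X((s U r))=False (s U r)=False s=True r=False
Evaluating at position 4: result = False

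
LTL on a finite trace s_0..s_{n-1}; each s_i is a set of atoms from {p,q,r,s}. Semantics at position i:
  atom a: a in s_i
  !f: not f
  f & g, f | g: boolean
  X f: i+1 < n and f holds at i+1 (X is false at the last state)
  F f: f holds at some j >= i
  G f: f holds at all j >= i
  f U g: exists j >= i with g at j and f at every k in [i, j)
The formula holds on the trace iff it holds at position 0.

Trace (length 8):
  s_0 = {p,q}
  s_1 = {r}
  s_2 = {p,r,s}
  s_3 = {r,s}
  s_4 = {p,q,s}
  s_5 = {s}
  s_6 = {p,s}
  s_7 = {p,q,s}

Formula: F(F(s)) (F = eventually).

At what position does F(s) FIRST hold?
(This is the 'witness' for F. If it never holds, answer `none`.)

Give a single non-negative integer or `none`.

Answer: 0

Derivation:
s_0={p,q}: F(s)=True s=False
s_1={r}: F(s)=True s=False
s_2={p,r,s}: F(s)=True s=True
s_3={r,s}: F(s)=True s=True
s_4={p,q,s}: F(s)=True s=True
s_5={s}: F(s)=True s=True
s_6={p,s}: F(s)=True s=True
s_7={p,q,s}: F(s)=True s=True
F(F(s)) holds; first witness at position 0.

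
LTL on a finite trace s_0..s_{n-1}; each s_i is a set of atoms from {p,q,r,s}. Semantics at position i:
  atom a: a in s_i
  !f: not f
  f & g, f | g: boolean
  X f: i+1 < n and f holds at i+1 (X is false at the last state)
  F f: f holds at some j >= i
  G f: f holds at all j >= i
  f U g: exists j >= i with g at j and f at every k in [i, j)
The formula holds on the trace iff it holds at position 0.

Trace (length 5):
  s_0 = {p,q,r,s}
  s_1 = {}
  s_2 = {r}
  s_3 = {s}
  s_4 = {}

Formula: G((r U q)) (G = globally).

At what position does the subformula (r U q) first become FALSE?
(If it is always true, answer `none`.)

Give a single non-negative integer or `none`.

Answer: 1

Derivation:
s_0={p,q,r,s}: (r U q)=True r=True q=True
s_1={}: (r U q)=False r=False q=False
s_2={r}: (r U q)=False r=True q=False
s_3={s}: (r U q)=False r=False q=False
s_4={}: (r U q)=False r=False q=False
G((r U q)) holds globally = False
First violation at position 1.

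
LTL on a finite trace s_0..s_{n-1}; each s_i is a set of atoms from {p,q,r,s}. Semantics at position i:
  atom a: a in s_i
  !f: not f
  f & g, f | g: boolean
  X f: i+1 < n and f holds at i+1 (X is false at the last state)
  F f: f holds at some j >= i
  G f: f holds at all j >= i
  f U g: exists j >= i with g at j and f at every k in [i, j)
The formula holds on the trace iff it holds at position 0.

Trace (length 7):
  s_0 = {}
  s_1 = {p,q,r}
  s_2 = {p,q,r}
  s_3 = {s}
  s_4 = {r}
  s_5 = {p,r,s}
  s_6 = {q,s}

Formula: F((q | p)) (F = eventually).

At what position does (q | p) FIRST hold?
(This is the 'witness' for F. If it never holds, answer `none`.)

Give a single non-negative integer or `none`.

Answer: 1

Derivation:
s_0={}: (q | p)=False q=False p=False
s_1={p,q,r}: (q | p)=True q=True p=True
s_2={p,q,r}: (q | p)=True q=True p=True
s_3={s}: (q | p)=False q=False p=False
s_4={r}: (q | p)=False q=False p=False
s_5={p,r,s}: (q | p)=True q=False p=True
s_6={q,s}: (q | p)=True q=True p=False
F((q | p)) holds; first witness at position 1.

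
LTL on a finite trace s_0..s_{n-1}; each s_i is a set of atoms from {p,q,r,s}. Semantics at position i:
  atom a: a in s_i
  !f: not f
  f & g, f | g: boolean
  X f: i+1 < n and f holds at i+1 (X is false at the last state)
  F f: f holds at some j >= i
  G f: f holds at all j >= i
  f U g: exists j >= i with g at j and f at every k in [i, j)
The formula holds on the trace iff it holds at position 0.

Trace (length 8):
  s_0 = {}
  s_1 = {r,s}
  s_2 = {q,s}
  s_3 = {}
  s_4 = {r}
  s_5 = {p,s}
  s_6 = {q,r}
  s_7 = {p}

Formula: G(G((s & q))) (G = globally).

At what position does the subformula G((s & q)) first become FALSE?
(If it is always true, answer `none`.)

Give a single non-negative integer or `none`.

Answer: 0

Derivation:
s_0={}: G((s & q))=False (s & q)=False s=False q=False
s_1={r,s}: G((s & q))=False (s & q)=False s=True q=False
s_2={q,s}: G((s & q))=False (s & q)=True s=True q=True
s_3={}: G((s & q))=False (s & q)=False s=False q=False
s_4={r}: G((s & q))=False (s & q)=False s=False q=False
s_5={p,s}: G((s & q))=False (s & q)=False s=True q=False
s_6={q,r}: G((s & q))=False (s & q)=False s=False q=True
s_7={p}: G((s & q))=False (s & q)=False s=False q=False
G(G((s & q))) holds globally = False
First violation at position 0.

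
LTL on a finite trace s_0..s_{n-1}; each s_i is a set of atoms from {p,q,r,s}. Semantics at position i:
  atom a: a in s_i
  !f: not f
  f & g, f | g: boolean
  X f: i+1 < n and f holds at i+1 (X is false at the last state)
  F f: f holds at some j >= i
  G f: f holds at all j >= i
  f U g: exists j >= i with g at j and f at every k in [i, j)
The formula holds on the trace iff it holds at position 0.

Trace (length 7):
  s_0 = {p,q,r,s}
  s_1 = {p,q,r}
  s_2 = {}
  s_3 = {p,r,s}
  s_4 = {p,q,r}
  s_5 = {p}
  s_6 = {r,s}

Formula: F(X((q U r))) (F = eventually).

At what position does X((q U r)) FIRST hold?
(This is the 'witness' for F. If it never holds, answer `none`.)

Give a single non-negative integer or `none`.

Answer: 0

Derivation:
s_0={p,q,r,s}: X((q U r))=True (q U r)=True q=True r=True
s_1={p,q,r}: X((q U r))=False (q U r)=True q=True r=True
s_2={}: X((q U r))=True (q U r)=False q=False r=False
s_3={p,r,s}: X((q U r))=True (q U r)=True q=False r=True
s_4={p,q,r}: X((q U r))=False (q U r)=True q=True r=True
s_5={p}: X((q U r))=True (q U r)=False q=False r=False
s_6={r,s}: X((q U r))=False (q U r)=True q=False r=True
F(X((q U r))) holds; first witness at position 0.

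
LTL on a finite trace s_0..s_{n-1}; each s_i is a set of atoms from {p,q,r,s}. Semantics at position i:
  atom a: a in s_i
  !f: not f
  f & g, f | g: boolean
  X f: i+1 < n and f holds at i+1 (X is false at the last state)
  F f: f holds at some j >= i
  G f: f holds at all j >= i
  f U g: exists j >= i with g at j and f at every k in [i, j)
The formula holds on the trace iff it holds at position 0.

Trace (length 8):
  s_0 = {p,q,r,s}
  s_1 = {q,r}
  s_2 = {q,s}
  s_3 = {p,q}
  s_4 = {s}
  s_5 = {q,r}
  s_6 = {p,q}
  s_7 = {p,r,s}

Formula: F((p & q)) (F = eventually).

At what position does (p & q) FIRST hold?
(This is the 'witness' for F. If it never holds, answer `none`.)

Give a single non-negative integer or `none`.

Answer: 0

Derivation:
s_0={p,q,r,s}: (p & q)=True p=True q=True
s_1={q,r}: (p & q)=False p=False q=True
s_2={q,s}: (p & q)=False p=False q=True
s_3={p,q}: (p & q)=True p=True q=True
s_4={s}: (p & q)=False p=False q=False
s_5={q,r}: (p & q)=False p=False q=True
s_6={p,q}: (p & q)=True p=True q=True
s_7={p,r,s}: (p & q)=False p=True q=False
F((p & q)) holds; first witness at position 0.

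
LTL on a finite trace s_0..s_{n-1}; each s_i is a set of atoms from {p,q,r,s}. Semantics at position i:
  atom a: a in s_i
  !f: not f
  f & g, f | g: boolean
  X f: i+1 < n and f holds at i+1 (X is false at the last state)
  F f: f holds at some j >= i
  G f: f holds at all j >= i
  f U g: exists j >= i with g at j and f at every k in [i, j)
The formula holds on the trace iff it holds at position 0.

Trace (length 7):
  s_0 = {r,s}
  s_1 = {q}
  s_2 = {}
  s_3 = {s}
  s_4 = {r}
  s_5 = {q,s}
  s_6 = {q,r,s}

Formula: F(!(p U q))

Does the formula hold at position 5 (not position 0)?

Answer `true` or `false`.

s_0={r,s}: F(!(p U q))=True !(p U q)=True (p U q)=False p=False q=False
s_1={q}: F(!(p U q))=True !(p U q)=False (p U q)=True p=False q=True
s_2={}: F(!(p U q))=True !(p U q)=True (p U q)=False p=False q=False
s_3={s}: F(!(p U q))=True !(p U q)=True (p U q)=False p=False q=False
s_4={r}: F(!(p U q))=True !(p U q)=True (p U q)=False p=False q=False
s_5={q,s}: F(!(p U q))=False !(p U q)=False (p U q)=True p=False q=True
s_6={q,r,s}: F(!(p U q))=False !(p U q)=False (p U q)=True p=False q=True
Evaluating at position 5: result = False

Answer: false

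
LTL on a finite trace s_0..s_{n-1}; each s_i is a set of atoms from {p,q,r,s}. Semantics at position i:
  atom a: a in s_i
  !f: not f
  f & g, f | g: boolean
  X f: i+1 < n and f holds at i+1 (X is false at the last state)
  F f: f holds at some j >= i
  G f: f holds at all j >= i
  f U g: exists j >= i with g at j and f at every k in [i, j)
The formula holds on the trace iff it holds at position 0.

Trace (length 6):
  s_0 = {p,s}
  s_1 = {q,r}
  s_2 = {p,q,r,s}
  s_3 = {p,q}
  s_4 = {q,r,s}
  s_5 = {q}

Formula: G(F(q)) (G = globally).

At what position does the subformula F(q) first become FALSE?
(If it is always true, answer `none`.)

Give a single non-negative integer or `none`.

s_0={p,s}: F(q)=True q=False
s_1={q,r}: F(q)=True q=True
s_2={p,q,r,s}: F(q)=True q=True
s_3={p,q}: F(q)=True q=True
s_4={q,r,s}: F(q)=True q=True
s_5={q}: F(q)=True q=True
G(F(q)) holds globally = True
No violation — formula holds at every position.

Answer: none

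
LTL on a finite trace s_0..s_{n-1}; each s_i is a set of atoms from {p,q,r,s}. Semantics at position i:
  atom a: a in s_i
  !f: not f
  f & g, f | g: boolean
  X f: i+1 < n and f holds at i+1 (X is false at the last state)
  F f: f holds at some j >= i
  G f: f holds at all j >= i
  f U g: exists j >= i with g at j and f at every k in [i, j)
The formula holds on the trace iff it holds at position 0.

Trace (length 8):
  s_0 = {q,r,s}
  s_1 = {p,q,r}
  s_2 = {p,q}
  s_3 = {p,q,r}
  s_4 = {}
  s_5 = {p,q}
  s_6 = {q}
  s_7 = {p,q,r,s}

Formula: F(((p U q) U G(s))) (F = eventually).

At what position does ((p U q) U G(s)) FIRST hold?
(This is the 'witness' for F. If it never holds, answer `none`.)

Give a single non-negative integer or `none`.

Answer: 5

Derivation:
s_0={q,r,s}: ((p U q) U G(s))=False (p U q)=True p=False q=True G(s)=False s=True
s_1={p,q,r}: ((p U q) U G(s))=False (p U q)=True p=True q=True G(s)=False s=False
s_2={p,q}: ((p U q) U G(s))=False (p U q)=True p=True q=True G(s)=False s=False
s_3={p,q,r}: ((p U q) U G(s))=False (p U q)=True p=True q=True G(s)=False s=False
s_4={}: ((p U q) U G(s))=False (p U q)=False p=False q=False G(s)=False s=False
s_5={p,q}: ((p U q) U G(s))=True (p U q)=True p=True q=True G(s)=False s=False
s_6={q}: ((p U q) U G(s))=True (p U q)=True p=False q=True G(s)=False s=False
s_7={p,q,r,s}: ((p U q) U G(s))=True (p U q)=True p=True q=True G(s)=True s=True
F(((p U q) U G(s))) holds; first witness at position 5.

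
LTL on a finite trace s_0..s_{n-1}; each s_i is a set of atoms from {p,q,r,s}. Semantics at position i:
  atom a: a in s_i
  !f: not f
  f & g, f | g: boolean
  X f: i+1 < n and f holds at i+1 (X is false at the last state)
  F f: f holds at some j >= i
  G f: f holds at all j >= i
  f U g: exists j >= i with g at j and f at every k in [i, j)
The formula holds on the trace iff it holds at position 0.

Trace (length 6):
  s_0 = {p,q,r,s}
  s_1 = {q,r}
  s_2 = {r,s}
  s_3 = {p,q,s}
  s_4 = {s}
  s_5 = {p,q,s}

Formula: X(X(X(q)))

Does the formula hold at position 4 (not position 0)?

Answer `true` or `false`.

s_0={p,q,r,s}: X(X(X(q)))=True X(X(q))=False X(q)=True q=True
s_1={q,r}: X(X(X(q)))=False X(X(q))=True X(q)=False q=True
s_2={r,s}: X(X(X(q)))=True X(X(q))=False X(q)=True q=False
s_3={p,q,s}: X(X(X(q)))=False X(X(q))=True X(q)=False q=True
s_4={s}: X(X(X(q)))=False X(X(q))=False X(q)=True q=False
s_5={p,q,s}: X(X(X(q)))=False X(X(q))=False X(q)=False q=True
Evaluating at position 4: result = False

Answer: false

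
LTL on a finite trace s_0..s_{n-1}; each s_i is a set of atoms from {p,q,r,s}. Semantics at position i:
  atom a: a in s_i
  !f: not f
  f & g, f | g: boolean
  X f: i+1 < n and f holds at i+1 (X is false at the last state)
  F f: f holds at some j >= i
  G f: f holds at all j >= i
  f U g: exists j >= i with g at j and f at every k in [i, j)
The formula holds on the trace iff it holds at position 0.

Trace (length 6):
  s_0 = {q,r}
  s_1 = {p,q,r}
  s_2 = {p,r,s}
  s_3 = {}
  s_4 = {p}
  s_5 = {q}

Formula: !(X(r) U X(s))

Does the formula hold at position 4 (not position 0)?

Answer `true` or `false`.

s_0={q,r}: !(X(r) U X(s))=False (X(r) U X(s))=True X(r)=True r=True X(s)=False s=False
s_1={p,q,r}: !(X(r) U X(s))=False (X(r) U X(s))=True X(r)=True r=True X(s)=True s=False
s_2={p,r,s}: !(X(r) U X(s))=True (X(r) U X(s))=False X(r)=False r=True X(s)=False s=True
s_3={}: !(X(r) U X(s))=True (X(r) U X(s))=False X(r)=False r=False X(s)=False s=False
s_4={p}: !(X(r) U X(s))=True (X(r) U X(s))=False X(r)=False r=False X(s)=False s=False
s_5={q}: !(X(r) U X(s))=True (X(r) U X(s))=False X(r)=False r=False X(s)=False s=False
Evaluating at position 4: result = True

Answer: true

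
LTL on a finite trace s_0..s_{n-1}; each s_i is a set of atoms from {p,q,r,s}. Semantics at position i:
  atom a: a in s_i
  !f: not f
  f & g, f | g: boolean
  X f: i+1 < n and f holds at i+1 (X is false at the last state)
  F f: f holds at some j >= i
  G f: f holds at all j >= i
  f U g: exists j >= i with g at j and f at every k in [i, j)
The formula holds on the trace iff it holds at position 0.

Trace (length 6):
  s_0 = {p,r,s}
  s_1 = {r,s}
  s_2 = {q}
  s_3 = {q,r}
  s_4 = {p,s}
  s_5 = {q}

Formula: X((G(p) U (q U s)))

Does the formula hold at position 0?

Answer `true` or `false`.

Answer: true

Derivation:
s_0={p,r,s}: X((G(p) U (q U s)))=True (G(p) U (q U s))=True G(p)=False p=True (q U s)=True q=False s=True
s_1={r,s}: X((G(p) U (q U s)))=True (G(p) U (q U s))=True G(p)=False p=False (q U s)=True q=False s=True
s_2={q}: X((G(p) U (q U s)))=True (G(p) U (q U s))=True G(p)=False p=False (q U s)=True q=True s=False
s_3={q,r}: X((G(p) U (q U s)))=True (G(p) U (q U s))=True G(p)=False p=False (q U s)=True q=True s=False
s_4={p,s}: X((G(p) U (q U s)))=False (G(p) U (q U s))=True G(p)=False p=True (q U s)=True q=False s=True
s_5={q}: X((G(p) U (q U s)))=False (G(p) U (q U s))=False G(p)=False p=False (q U s)=False q=True s=False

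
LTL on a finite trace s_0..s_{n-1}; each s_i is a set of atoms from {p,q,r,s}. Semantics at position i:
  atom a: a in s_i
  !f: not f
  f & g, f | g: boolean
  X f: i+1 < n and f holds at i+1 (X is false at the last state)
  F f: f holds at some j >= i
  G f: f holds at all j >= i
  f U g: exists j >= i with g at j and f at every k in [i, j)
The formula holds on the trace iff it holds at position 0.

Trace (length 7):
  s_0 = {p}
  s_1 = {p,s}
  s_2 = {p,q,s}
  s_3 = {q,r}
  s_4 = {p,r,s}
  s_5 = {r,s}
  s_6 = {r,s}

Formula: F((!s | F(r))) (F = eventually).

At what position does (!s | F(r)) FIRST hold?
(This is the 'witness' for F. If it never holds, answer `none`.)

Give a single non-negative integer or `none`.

s_0={p}: (!s | F(r))=True !s=True s=False F(r)=True r=False
s_1={p,s}: (!s | F(r))=True !s=False s=True F(r)=True r=False
s_2={p,q,s}: (!s | F(r))=True !s=False s=True F(r)=True r=False
s_3={q,r}: (!s | F(r))=True !s=True s=False F(r)=True r=True
s_4={p,r,s}: (!s | F(r))=True !s=False s=True F(r)=True r=True
s_5={r,s}: (!s | F(r))=True !s=False s=True F(r)=True r=True
s_6={r,s}: (!s | F(r))=True !s=False s=True F(r)=True r=True
F((!s | F(r))) holds; first witness at position 0.

Answer: 0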